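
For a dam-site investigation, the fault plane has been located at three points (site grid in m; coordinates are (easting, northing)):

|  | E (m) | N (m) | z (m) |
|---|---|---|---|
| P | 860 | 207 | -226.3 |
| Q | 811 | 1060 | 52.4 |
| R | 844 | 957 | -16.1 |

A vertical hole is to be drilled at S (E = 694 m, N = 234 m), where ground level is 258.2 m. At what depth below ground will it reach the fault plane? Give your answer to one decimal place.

Two edge vectors: P→Q = (-49, 853, 278.7), P→R = (-16, 750, 210.2).
Normal n = (P→Q) × (P→R) = (-29724.4, 5840.6, -23102).
So ∂z/∂E = −n_x/n_z = −1.286659 and ∂z/∂N = −n_y/n_z = 0.252818.
Intercept c from P: -226.3 + 1106.53 − 52.33 = 827.89.
At (694, 234): z_contact = −892.94 + 59.16 + 827.89 = -5.89 m.
Depth below ground = 258.2 − (-5.89) = 264.1 m.

264.1 m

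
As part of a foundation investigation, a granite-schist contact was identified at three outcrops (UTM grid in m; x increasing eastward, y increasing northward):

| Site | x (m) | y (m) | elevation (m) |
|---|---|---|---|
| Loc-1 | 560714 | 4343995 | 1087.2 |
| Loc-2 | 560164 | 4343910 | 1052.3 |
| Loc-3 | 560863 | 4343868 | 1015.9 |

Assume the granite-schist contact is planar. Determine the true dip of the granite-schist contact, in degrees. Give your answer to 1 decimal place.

Let the plane be z = a·x + b·y + c.
Loc-2−Loc-1: −550a − 85b = −34.9;  Loc-3−Loc-1: 149a − 127b = −71.3.
Solving gives a = −0.01973, b = 0.53827.
Gradient magnitude |∇z| = √(a² + b²) = √(0.00039 + 0.28973) = 0.53863.
True dip = arctan(0.53863) = 28.3°, dipping toward S (azimuth ≈ 178°).

28.3°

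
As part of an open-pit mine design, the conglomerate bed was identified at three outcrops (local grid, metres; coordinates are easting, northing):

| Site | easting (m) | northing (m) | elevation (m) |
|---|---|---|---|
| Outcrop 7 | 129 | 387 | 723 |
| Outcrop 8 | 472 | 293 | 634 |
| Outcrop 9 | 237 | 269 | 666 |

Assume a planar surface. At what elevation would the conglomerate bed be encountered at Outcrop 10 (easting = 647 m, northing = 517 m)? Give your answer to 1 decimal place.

677.7 m

Let the plane be z = a·easting + b·northing + c.
Outcrop 8−Outcrop 7: 343a − 94b = −89;  Outcrop 9−Outcrop 7: 108a − 118b = −57.
Solving gives a = −0.16965, b = 0.32778.
Then c = 723 − a·129 − b·387 = 618.03.
At (647, 517): z = −109.8 + 169.5 + 618.03 = 677.7 m.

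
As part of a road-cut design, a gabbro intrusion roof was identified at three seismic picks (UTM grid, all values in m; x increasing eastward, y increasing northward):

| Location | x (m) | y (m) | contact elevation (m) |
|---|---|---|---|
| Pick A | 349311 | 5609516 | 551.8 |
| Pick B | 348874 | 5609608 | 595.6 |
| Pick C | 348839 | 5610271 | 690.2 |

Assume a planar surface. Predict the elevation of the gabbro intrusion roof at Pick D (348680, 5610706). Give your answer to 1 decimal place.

Let the plane be z = a·x + b·y + c.
Pick B−Pick A: −437a + 92b = 43.8;  Pick C−Pick A: −472a + 755b = 138.4.
Solving gives a = −0.070978776, b = 0.138937772.
Then c = 551.8 − a·349311 − b·5609516 = −754028.19.
At (348680, 5610706): z = −24748.9 + 779539.0 − 754028.19 = 761.9 m.

761.9 m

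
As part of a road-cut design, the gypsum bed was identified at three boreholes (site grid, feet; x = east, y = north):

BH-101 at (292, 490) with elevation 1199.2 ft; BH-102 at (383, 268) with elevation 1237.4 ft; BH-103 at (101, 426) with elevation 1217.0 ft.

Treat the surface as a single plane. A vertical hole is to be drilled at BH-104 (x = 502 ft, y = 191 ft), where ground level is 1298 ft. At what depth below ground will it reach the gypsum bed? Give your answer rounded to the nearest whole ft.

50 ft

Two edge vectors: BH-101→BH-102 = (91, -222, 38.2), BH-101→BH-103 = (-191, -64, 17.8).
Normal n = (BH-101→BH-102) × (BH-101→BH-103) = (-1506.8, -8916, -48226).
So ∂z/∂x = −n_x/n_z = −0.03124 and ∂z/∂y = −n_y/n_z = −0.18488.
Intercept c from BH-101: 1199.2 + 9.12 + 90.59 = 1298.91.
At (502, 191): z_contact = −15.7 − 35.3 + 1298.91 = 1247.9 ft.
Depth below ground = 1298 − 1247.9 = 50 ft.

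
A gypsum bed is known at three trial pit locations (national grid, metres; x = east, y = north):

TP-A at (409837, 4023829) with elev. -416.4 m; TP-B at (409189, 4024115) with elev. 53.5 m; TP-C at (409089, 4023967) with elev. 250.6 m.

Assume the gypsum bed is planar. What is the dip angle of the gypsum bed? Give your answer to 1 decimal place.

Let the plane be z = a·x + b·y + c.
TP-B−TP-A: −648a + 286b = 469.9;  TP-C−TP-A: −748a + 138b = 667.
Solving gives a = −1.01134, b = −0.64842.
Gradient magnitude |∇z| = √(a² + b²) = √(1.02281 + 0.42045) = 1.20136.
True dip = arctan(1.20136) = 50.2°, dipping toward ENE (azimuth ≈ 057°).

50.2°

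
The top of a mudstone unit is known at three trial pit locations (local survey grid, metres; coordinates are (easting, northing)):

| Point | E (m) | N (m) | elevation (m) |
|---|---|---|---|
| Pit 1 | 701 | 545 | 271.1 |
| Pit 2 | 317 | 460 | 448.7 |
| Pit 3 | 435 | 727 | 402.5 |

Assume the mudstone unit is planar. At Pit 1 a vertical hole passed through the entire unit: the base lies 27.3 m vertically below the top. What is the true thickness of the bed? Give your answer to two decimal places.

Two edge vectors: Pit 1→Pit 2 = (-384, -85, 177.6), Pit 1→Pit 3 = (-266, 182, 131.4).
Normal n = (Pit 1→Pit 2) × (Pit 1→Pit 3) = (-43492.2, 3216, -92498).
So ∂z/∂E = −n_x/n_z = −0.47020 and ∂z/∂N = −n_y/n_z = 0.03477.
|∇z| = √(a²+b²) = 0.47148, so dip δ = arctan(0.47148) = 25.24°.
True thickness = vertical thickness × cos δ = 27.3 × cos 25.24° = 24.69 m.

24.69 m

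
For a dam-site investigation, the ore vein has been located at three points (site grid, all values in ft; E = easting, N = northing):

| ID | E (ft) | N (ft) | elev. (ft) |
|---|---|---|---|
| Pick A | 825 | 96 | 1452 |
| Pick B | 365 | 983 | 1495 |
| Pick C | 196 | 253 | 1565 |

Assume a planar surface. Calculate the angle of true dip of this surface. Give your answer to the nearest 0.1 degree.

11.3°

Two edge vectors: Pick A→Pick B = (-460, 887, 43), Pick A→Pick C = (-629, 157, 113).
Normal n = (Pick A→Pick B) × (Pick A→Pick C) = (93480, 24933, 485703).
So ∂z/∂E = −n_x/n_z = −0.19246 and ∂z/∂N = −n_y/n_z = −0.05133.
Gradient magnitude |∇z| = √(a² + b²) = √(0.03704 + 0.00264) = 0.19919.
True dip = arctan(0.19919) = 11.3°, dipping toward ENE (azimuth ≈ 075°).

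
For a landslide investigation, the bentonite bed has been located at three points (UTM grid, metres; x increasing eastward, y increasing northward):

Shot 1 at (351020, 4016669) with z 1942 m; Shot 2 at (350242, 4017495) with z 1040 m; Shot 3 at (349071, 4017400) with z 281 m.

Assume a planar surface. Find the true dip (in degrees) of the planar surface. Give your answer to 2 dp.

39.27°

Two edge vectors: Shot 1→Shot 2 = (-778, 826, -902), Shot 1→Shot 3 = (-1949, 731, -1661).
Normal n = (Shot 1→Shot 2) × (Shot 1→Shot 3) = (-712624, 465740, 1041156).
So ∂z/∂x = −n_x/n_z = 0.68445 and ∂z/∂y = −n_y/n_z = −0.44733.
Gradient magnitude |∇z| = √(a² + b²) = √(0.46848 + 0.20010) = 0.81767.
True dip = arctan(0.81767) = 39.27°, dipping toward WNW (azimuth ≈ 303°).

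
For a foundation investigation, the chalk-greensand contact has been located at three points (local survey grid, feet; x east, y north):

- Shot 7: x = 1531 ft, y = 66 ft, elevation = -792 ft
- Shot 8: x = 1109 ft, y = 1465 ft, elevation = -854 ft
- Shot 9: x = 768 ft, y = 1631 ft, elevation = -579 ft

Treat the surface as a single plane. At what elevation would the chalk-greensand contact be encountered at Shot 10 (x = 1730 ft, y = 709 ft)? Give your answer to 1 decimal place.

Two edge vectors: Shot 7→Shot 8 = (-422, 1399, -62), Shot 7→Shot 9 = (-763, 1565, 213).
Normal n = (Shot 7→Shot 8) × (Shot 7→Shot 9) = (395017, 137192, 407007).
So ∂z/∂x = −n_x/n_z = −0.970541 and ∂z/∂y = −n_y/n_z = −0.337075.
Intercept c from Shot 7: -792 + 1485.90 + 22.25 = 716.15.
At (1730, 709): z = −1679.0 − 239.0 + 716.15 = -1201.9 ft.

-1201.9 ft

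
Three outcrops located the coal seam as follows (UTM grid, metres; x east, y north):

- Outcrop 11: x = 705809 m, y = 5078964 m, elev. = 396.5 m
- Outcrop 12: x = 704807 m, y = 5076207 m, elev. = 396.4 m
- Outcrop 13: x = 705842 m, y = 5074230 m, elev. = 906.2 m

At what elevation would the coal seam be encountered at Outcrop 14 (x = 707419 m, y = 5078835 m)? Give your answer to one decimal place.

Two edge vectors: Outcrop 11→Outcrop 12 = (-1002, -2757, -0.1), Outcrop 11→Outcrop 13 = (33, -4734, 509.7).
Normal n = (Outcrop 11→Outcrop 12) × (Outcrop 11→Outcrop 13) = (-1405716.3, 510716.1, 4834449).
So ∂z/∂x = −n_x/n_z = 0.290770737 and ∂z/∂y = −n_y/n_z = −0.105641015.
Intercept c from Outcrop 11: 396.5 − 205228.60 + 536546.91 = 331714.81.
At (707419, 5078835): z = 205696.7 − 536533.3 + 331714.81 = 878.3 m.

878.3 m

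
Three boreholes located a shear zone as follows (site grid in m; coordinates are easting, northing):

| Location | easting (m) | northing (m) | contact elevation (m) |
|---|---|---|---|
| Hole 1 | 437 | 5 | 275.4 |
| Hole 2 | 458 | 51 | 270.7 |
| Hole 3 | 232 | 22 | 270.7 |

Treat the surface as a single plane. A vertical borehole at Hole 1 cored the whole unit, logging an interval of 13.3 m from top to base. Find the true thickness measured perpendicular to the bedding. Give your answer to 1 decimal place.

13.2 m

Two edge vectors: Hole 1→Hole 2 = (21, 46, -4.7), Hole 1→Hole 3 = (-205, 17, -4.7).
Normal n = (Hole 1→Hole 2) × (Hole 1→Hole 3) = (-136.3, 1062.2, 9787).
So ∂z/∂easting = −n_x/n_z = 0.01393 and ∂z/∂northing = −n_y/n_z = −0.10853.
|∇z| = √(a²+b²) = 0.10942, so dip δ = arctan(0.10942) = 6.24°.
True thickness = vertical thickness × cos δ = 13.3 × cos 6.24° = 13.2 m.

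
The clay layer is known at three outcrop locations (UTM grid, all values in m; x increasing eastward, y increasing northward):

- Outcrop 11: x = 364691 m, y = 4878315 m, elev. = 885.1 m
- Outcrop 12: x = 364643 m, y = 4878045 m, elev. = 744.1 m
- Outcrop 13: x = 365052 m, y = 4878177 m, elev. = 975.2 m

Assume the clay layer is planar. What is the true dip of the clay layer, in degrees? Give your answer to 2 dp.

31.55°

Two edge vectors: Outcrop 11→Outcrop 12 = (-48, -270, -141), Outcrop 11→Outcrop 13 = (361, -138, 90.1).
Normal n = (Outcrop 11→Outcrop 12) × (Outcrop 11→Outcrop 13) = (-43785, -46576.2, 104094).
So ∂z/∂x = −n_x/n_z = 0.42063 and ∂z/∂y = −n_y/n_z = 0.44744.
Gradient magnitude |∇z| = √(a² + b²) = √(0.17693 + 0.20021) = 0.61411.
True dip = arctan(0.61411) = 31.55°, dipping toward SW (azimuth ≈ 223°).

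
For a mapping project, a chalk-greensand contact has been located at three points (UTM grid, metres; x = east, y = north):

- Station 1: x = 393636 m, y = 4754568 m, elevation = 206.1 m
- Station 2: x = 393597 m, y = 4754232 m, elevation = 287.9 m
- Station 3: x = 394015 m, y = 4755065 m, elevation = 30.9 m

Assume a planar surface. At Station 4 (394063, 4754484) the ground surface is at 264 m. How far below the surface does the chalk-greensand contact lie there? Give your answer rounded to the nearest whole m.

Let the plane be z = a·x + b·y + c.
Station 2−Station 1: −39a − 336b = 81.8;  Station 3−Station 1: 379a + 497b = −175.2.
Solving gives a = −0.16869610, b = −0.22387158.
Then c = 206.1 − a·393636 − b·4754568 = 1131023.63.
At (394063, 4754484): z_contact = −66476.9 − 1064393.9 + 1131023.63 = 152.9 m.
Depth below ground = 264 − 152.9 = 111 m.

111 m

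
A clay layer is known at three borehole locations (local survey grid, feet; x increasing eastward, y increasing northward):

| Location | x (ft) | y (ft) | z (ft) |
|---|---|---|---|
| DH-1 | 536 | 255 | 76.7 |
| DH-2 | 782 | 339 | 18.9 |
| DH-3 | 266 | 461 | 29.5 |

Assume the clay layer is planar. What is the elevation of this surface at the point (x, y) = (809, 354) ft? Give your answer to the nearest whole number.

Two edge vectors: DH-1→DH-2 = (246, 84, -57.8), DH-1→DH-3 = (-270, 206, -47.2).
Normal n = (DH-1→DH-2) × (DH-1→DH-3) = (7942, 27217.2, 73356).
So ∂z/∂x = −n_x/n_z = −0.10827 and ∂z/∂y = −n_y/n_z = −0.37103.
Intercept c from DH-1: 76.7 + 58.03 + 94.61 = 229.34.
At (809, 354): z = −87.6 − 131.3 + 229.34 = 10.4 ft.

10 ft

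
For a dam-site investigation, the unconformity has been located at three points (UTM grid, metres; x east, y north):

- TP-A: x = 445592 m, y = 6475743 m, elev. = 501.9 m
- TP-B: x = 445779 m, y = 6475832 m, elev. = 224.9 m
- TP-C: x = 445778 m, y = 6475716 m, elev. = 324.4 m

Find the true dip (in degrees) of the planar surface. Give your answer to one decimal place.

53.9°

Two edge vectors: TP-A→TP-B = (187, 89, -277), TP-A→TP-C = (186, -27, -177.5).
Normal n = (TP-A→TP-B) × (TP-A→TP-C) = (-23276.5, -18329.5, -21603).
So ∂z/∂x = −n_x/n_z = −1.07747 and ∂z/∂y = −n_y/n_z = −0.84847.
Gradient magnitude |∇z| = √(a² + b²) = √(1.16093 + 0.71990) = 1.37144.
True dip = arctan(1.37144) = 53.9°, dipping toward NE (azimuth ≈ 052°).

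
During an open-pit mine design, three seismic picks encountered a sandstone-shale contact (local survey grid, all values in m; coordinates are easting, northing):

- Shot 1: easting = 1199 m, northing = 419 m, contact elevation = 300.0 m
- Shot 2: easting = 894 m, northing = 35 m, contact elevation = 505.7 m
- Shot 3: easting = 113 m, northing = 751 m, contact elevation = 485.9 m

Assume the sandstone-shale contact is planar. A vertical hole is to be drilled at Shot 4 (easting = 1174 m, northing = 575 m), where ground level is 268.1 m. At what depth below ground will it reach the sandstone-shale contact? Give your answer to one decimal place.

11.5 m

Let the plane be z = a·easting + b·northing + c.
Shot 2−Shot 1: −305a − 384b = 205.7;  Shot 3−Shot 1: −1086a + 332b = 185.9.
Solving gives a = −0.269501, b = −0.321620.
Then c = 300 − a·1199 − b·419 = 757.89.
At (1174, 575): z_contact = −316.39 − 184.93 + 757.89 = 256.56 m.
Depth below ground = 268.1 − 256.56 = 11.5 m.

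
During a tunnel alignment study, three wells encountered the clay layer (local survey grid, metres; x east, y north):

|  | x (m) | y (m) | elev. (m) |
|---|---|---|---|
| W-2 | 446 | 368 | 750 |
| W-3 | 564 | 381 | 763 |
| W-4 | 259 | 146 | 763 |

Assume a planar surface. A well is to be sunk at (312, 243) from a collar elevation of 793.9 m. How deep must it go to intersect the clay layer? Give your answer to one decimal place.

40.3 m

Let the plane be z = a·x + b·y + c.
W-3−W-2: 118a + 13b = 13;  W-4−W-2: −187a − 222b = 13.
Solving gives a = 0.12855, b = −0.16684.
Then c = 750 − a·446 − b·368 = 754.06.
At (312, 243): z_contact = 40.11 − 40.54 + 754.06 = 753.63 m.
Depth below ground = 793.9 − 753.63 = 40.3 m.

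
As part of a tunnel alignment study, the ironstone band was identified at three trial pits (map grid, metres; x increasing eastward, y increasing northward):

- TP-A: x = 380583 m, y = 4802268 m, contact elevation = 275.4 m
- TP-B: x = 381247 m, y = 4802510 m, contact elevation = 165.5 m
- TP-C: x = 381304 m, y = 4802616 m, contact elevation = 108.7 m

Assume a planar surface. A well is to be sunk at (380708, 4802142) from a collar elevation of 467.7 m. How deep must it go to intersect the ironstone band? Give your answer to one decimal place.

117.6 m

Two edge vectors: TP-A→TP-B = (664, 242, -109.9), TP-A→TP-C = (721, 348, -166.7).
Normal n = (TP-A→TP-B) × (TP-A→TP-C) = (-2096.2, 31450.9, 56590).
So ∂z/∂x = −n_x/n_z = 0.037041880 and ∂z/∂y = −n_y/n_z = −0.555767803.
Intercept c from TP-A: 275.4 − 14097.51 + 2668945.94 = 2655123.83.
At (380708, 4802142): z_contact = 14102.14 − 2668875.91 + 2655123.83 = 350.06 m.
Depth below ground = 467.7 − 350.06 = 117.6 m.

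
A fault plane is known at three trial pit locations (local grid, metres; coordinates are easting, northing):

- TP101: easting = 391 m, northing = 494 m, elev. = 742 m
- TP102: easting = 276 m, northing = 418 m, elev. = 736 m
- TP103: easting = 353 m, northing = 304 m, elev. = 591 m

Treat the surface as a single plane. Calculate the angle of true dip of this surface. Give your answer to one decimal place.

46.5°

Two edge vectors: TP101→TP102 = (-115, -76, -6), TP101→TP103 = (-38, -190, -151).
Normal n = (TP101→TP102) × (TP101→TP103) = (10336, -17137, 18962).
So ∂z/∂easting = −n_x/n_z = −0.54509 and ∂z/∂northing = −n_y/n_z = 0.90375.
Gradient magnitude |∇z| = √(a² + b²) = √(0.29712 + 0.81677) = 1.05541.
True dip = arctan(1.05541) = 46.5°, dipping toward SSE (azimuth ≈ 149°).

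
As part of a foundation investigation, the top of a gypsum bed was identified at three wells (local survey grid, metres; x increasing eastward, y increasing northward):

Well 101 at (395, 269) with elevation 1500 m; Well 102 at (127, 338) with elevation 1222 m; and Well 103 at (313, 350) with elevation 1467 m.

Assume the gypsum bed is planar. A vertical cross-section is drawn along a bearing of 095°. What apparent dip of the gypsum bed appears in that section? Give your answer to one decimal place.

49.7°

Two edge vectors: Well 101→Well 102 = (-268, 69, -278), Well 101→Well 103 = (-82, 81, -33).
Normal n = (Well 101→Well 102) × (Well 101→Well 103) = (20241, 13952, -16050).
So ∂z/∂x = −n_x/n_z = 1.26112 and ∂z/∂y = −n_y/n_z = 0.86928.
Unit vector along 095° is (sin 95°, cos 95°) = (0.9962, -0.0872).
Slope in that direction = a·(0.9962) + b·(-0.0872) = 1.18056.
Apparent dip = arctan|1.18056| = 49.7° (true dip is 56.9°, so apparent ≤ true as expected).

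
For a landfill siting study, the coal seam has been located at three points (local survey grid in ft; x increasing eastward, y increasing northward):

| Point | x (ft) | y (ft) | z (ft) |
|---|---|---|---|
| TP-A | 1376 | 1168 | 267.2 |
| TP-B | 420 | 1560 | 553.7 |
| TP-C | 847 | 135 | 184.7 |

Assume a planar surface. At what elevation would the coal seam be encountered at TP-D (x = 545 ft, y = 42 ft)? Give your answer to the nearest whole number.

Let the plane be z = a·x + b·y + c.
TP-B−TP-A: −956a + 392b = 286.5;  TP-C−TP-A: −529a − 1033b = −82.5.
Solving gives a = −0.22061, b = 0.19284.
Then c = 267.2 − a·1376 − b·1168 = 345.53.
At (545, 42): z = −120.2 + 8.1 + 345.53 = 233.4 ft.

233 ft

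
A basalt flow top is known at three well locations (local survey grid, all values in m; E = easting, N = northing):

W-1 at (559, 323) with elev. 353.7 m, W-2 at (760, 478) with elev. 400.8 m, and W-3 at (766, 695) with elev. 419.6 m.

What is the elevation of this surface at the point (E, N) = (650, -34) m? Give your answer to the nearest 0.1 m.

Two edge vectors: W-1→W-2 = (201, 155, 47.1), W-1→W-3 = (207, 372, 65.9).
Normal n = (W-1→W-2) × (W-1→W-3) = (-7306.7, -3496.2, 42687).
So ∂z/∂E = −n_x/n_z = 0.17117 and ∂z/∂N = −n_y/n_z = 0.08190.
Intercept c from W-1: 353.7 − 95.68 − 26.45 = 231.56.
At (650, -34): z = 111.3 − 2.8 + 231.56 = 340.0 m.

340.0 m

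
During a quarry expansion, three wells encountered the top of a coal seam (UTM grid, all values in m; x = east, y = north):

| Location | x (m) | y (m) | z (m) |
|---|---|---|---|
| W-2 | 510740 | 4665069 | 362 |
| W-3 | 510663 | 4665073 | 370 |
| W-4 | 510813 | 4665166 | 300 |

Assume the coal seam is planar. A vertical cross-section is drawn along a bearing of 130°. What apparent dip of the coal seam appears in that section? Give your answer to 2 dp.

13.82°

Let the plane be z = a·x + b·y + c.
W-3−W-2: −77a + 4b = 8;  W-4−W-2: 73a + 97b = −62.
Solving gives a = −0.13194, b = −0.53988.
Unit vector along 130° is (sin 130°, cos 130°) = (0.7660, -0.6428).
Slope in that direction = a·(0.7660) + b·(-0.6428) = 0.24595.
Apparent dip = arctan|0.24595| = 13.82° (true dip is 29.1°, so apparent ≤ true as expected).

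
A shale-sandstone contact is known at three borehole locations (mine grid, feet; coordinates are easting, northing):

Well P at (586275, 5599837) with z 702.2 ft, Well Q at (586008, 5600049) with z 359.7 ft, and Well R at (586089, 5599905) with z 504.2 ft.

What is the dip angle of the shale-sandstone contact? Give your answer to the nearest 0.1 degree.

45.4°

Two edge vectors: Well P→Well Q = (-267, 212, -342.5), Well P→Well R = (-186, 68, -198).
Normal n = (Well P→Well Q) × (Well P→Well R) = (-18686, 10839, 21276).
So ∂z/∂easting = −n_x/n_z = 0.87827 and ∂z/∂northing = −n_y/n_z = −0.50945.
Gradient magnitude |∇z| = √(a² + b²) = √(0.77135 + 0.25954) = 1.01533.
True dip = arctan(1.01533) = 45.4°, dipping toward WNW (azimuth ≈ 300°).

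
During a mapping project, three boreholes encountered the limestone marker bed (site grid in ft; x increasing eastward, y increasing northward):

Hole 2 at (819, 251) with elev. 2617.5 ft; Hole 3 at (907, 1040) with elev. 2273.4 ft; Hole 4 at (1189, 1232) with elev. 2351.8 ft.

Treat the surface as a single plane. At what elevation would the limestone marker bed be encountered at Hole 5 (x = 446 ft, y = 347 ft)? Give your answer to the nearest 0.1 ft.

2336.9 ft

Two edge vectors: Hole 2→Hole 3 = (88, 789, -344.1), Hole 2→Hole 4 = (370, 981, -265.7).
Normal n = (Hole 2→Hole 3) × (Hole 2→Hole 4) = (127924.8, -103935.4, -205602).
So ∂z/∂x = −n_x/n_z = 0.622196 and ∂z/∂y = −n_y/n_z = −0.505517.
Intercept c from Hole 2: 2617.5 − 509.58 + 126.88 = 2234.81.
At (446, 347): z = 277.5 − 175.4 + 2234.81 = 2336.9 ft.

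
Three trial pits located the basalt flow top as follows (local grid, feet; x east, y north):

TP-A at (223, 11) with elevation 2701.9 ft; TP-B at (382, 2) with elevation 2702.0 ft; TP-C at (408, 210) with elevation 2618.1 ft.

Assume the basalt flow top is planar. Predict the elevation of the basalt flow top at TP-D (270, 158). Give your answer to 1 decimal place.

Two edge vectors: TP-A→TP-B = (159, -9, 0.1), TP-A→TP-C = (185, 199, -83.8).
Normal n = (TP-A→TP-B) × (TP-A→TP-C) = (734.3, 13342.7, 33306).
So ∂z/∂x = −n_x/n_z = −0.02205 and ∂z/∂y = −n_y/n_z = −0.40061.
Intercept c from TP-A: 2701.9 + 4.92 + 4.41 = 2711.22.
At (270, 158): z = −6.0 − 63.3 + 2711.22 = 2642.0 ft.

2642.0 ft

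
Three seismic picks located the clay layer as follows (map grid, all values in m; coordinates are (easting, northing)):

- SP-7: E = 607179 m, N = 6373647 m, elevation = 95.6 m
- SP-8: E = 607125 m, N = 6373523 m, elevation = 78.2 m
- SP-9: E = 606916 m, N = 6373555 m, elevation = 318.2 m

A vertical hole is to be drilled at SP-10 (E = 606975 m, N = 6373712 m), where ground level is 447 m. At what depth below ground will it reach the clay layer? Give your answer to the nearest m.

97 m

Let the plane be z = a·E + b·N + c.
SP-8−SP-7: −54a − 124b = −17.4;  SP-9−SP-7: −263a − 92b = 222.6.
Solving gives a = −1.05640284, b = 0.60036898.
Then c = 95.6 − a·607179 − b·6373647 = −3185018.71.
At (606975, 6373712): z_contact = −641210.1 + 3826579.0 − 3185018.71 = 350.1 m.
Depth below ground = 447 − 350.1 = 97 m.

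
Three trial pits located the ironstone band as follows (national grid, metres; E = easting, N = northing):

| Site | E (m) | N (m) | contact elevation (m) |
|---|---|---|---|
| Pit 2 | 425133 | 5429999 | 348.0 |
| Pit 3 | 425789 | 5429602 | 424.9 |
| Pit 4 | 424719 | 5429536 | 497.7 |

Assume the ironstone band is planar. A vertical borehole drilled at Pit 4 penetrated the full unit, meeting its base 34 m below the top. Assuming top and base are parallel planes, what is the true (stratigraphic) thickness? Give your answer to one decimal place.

32.7 m

Two edge vectors: Pit 2→Pit 3 = (656, -397, 76.9), Pit 2→Pit 4 = (-414, -463, 149.7).
Normal n = (Pit 2→Pit 3) × (Pit 2→Pit 4) = (-23826.2, -130039.8, -468086).
So ∂z/∂E = −n_x/n_z = −0.05090 and ∂z/∂N = −n_y/n_z = −0.27781.
|∇z| = √(a²+b²) = 0.28244, so dip δ = arctan(0.28244) = 15.77°.
True thickness = vertical thickness × cos δ = 34 × cos 15.77° = 32.7 m.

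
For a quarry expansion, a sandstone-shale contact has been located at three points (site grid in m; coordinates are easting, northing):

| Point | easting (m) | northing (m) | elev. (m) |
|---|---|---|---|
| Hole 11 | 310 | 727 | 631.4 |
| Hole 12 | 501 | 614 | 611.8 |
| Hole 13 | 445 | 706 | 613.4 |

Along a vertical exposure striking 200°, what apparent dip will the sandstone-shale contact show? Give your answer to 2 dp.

6.59°

Two edge vectors: Hole 11→Hole 12 = (191, -113, -19.6), Hole 11→Hole 13 = (135, -21, -18).
Normal n = (Hole 11→Hole 12) × (Hole 11→Hole 13) = (1622.4, 792, 11244).
So ∂z/∂easting = −n_x/n_z = −0.14429 and ∂z/∂northing = −n_y/n_z = −0.07044.
Unit vector along 200° is (sin 200°, cos 200°) = (-0.3420, -0.9397).
Slope in that direction = a·(-0.3420) + b·(-0.9397) = 0.11554.
Apparent dip = arctan|0.11554| = 6.59° (true dip is 9.1°, so apparent ≤ true as expected).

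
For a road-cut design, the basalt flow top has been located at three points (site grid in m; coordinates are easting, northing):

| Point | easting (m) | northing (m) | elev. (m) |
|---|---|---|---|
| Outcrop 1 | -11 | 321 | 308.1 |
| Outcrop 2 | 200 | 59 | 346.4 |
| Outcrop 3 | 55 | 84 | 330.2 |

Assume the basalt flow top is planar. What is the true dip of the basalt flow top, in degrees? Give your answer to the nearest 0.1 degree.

6.8°

Let the plane be z = a·easting + b·northing + c.
Outcrop 2−Outcrop 1: 211a − 262b = 38.3;  Outcrop 3−Outcrop 1: 66a − 237b = 22.1.
Solving gives a = 0.10047, b = −0.06527.
Gradient magnitude |∇z| = √(a² + b²) = √(0.01009 + 0.00426) = 0.11981.
True dip = arctan(0.11981) = 6.8°, dipping toward WNW (azimuth ≈ 303°).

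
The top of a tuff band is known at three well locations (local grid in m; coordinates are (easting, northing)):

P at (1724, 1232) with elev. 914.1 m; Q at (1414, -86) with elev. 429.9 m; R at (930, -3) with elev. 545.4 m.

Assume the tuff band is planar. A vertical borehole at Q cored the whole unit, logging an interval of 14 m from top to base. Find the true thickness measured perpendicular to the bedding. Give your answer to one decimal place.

12.8 m

Let the plane be z = a·E + b·N + c.
Q−P: −310a − 1318b = −484.2;  R−P: −794a − 1235b = −368.7.
Solving gives a = −0.16883, b = 0.40708.
|∇z| = √(a²+b²) = 0.44070, so dip δ = arctan(0.44070) = 23.78°.
True thickness = vertical thickness × cos δ = 14 × cos 23.78° = 12.8 m.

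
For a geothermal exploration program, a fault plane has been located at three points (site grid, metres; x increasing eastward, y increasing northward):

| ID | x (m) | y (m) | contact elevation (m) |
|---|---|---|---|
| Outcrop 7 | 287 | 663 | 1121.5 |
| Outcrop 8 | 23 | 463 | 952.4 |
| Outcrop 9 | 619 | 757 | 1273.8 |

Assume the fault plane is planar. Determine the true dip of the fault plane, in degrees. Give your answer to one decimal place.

Let the plane be z = a·x + b·y + c.
Outcrop 8−Outcrop 7: −264a − 200b = −169.1;  Outcrop 9−Outcrop 7: 332a + 94b = 152.3.
Solving gives a = 0.35025, b = 0.38318.
Gradient magnitude |∇z| = √(a² + b²) = √(0.12267 + 0.14682) = 0.51913.
True dip = arctan(0.51913) = 27.4°, dipping toward SW (azimuth ≈ 222°).

27.4°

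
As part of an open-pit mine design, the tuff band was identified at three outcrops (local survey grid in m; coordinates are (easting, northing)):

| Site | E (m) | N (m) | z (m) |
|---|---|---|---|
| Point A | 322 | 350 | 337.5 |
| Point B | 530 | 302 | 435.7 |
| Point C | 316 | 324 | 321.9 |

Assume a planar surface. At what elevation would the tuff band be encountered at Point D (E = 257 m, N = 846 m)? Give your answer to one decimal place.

531.1 m

Two edge vectors: Point A→Point B = (208, -48, 98.2), Point A→Point C = (-6, -26, -15.6).
Normal n = (Point A→Point B) × (Point A→Point C) = (3302, 2655.6, -5696).
So ∂z/∂E = −n_x/n_z = 0.57971 and ∂z/∂N = −n_y/n_z = 0.46622.
Intercept c from Point A: 337.5 − 186.67 − 163.18 = −12.34.
At (257, 846): z = 149.0 + 394.4 − 12.34 = 531.1 m.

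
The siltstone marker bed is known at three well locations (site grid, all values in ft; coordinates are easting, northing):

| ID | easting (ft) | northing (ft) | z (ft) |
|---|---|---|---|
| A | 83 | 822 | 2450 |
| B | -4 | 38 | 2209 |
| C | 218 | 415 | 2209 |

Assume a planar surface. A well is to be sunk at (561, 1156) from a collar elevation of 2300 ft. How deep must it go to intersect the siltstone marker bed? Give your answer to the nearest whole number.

31 ft

Let the plane be z = a·easting + b·northing + c.
B−A: −87a − 784b = −241;  C−A: 135a − 407b = −241.
Solving gives a = −0.64324, b = 0.37878.
Then c = 2450 − a·83 − b·822 = 2192.03.
At (561, 1156): z_contact = −360.9 + 437.9 + 2192.03 = 2269.0 ft.
Depth below ground = 2300 − 2269.0 = 31 ft.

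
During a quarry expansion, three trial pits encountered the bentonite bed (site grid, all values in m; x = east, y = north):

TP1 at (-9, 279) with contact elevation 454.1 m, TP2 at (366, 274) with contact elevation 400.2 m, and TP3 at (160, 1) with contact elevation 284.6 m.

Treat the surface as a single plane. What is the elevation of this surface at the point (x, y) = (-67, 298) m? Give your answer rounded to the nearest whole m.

Let the plane be z = a·x + b·y + c.
TP2−TP1: 375a − 5b = −53.9;  TP3−TP1: 169a − 278b = −169.5.
Solving gives a = −0.13671, b = 0.52660.
Then c = 454.1 − a·-9 − b·279 = 305.95.
At (-67, 298): z = 9.2 + 156.9 + 305.95 = 472.0 m.

472 m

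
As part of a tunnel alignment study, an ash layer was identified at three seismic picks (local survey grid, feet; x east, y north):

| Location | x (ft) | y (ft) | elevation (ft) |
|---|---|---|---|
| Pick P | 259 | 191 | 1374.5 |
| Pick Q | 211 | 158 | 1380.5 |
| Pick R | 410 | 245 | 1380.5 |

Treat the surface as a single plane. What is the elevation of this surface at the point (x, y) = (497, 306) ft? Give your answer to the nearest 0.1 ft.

1369.0 ft

Two edge vectors: Pick P→Pick Q = (-48, -33, 6), Pick P→Pick R = (151, 54, 6).
Normal n = (Pick P→Pick Q) × (Pick P→Pick R) = (-522, 1194, 2391).
So ∂z/∂x = −n_x/n_z = 0.21832 and ∂z/∂y = −n_y/n_z = −0.49937.
Intercept c from Pick P: 1374.5 − 56.54 + 95.38 = 1413.34.
At (497, 306): z = 108.5 − 152.8 + 1413.34 = 1369.0 ft.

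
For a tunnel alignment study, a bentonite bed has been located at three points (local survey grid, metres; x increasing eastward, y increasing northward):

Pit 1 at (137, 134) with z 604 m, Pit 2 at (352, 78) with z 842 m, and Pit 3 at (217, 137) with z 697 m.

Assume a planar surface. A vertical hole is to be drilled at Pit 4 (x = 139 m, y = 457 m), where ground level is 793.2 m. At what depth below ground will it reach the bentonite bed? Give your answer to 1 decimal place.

Let the plane be z = a·x + b·y + c.
Pit 2−Pit 1: 215a − 56b = 238;  Pit 3−Pit 1: 80a + 3b = 93.
Solving gives a = 1.15551, b = 0.18634.
Then c = 604 − a·137 − b·134 = 420.73.
At (139, 457): z_contact = 160.62 + 85.16 + 420.73 = 666.50 m.
Depth below ground = 793.2 − 666.50 = 126.7 m.

126.7 m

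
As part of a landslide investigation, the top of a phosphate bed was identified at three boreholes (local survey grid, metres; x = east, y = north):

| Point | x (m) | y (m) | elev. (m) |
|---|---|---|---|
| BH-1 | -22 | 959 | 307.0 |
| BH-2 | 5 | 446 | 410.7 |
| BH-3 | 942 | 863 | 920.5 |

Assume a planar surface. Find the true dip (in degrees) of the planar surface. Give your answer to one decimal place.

Two edge vectors: BH-1→BH-2 = (27, -513, 103.7), BH-1→BH-3 = (964, -96, 613.5).
Normal n = (BH-1→BH-2) × (BH-1→BH-3) = (-304770.3, 83402.3, 491940).
So ∂z/∂x = −n_x/n_z = 0.61953 and ∂z/∂y = −n_y/n_z = −0.16954.
Gradient magnitude |∇z| = √(a² + b²) = √(0.38381 + 0.02874) = 0.64231.
True dip = arctan(0.64231) = 32.7°, dipping toward WNW (azimuth ≈ 285°).

32.7°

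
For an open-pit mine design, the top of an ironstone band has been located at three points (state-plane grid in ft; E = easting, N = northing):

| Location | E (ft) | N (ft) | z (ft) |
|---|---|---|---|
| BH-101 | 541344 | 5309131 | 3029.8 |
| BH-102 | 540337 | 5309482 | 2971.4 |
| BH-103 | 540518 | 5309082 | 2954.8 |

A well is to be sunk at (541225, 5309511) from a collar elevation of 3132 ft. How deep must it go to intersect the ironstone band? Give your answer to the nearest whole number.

82 ft

Two edge vectors: BH-101→BH-102 = (-1007, 351, -58.4), BH-101→BH-103 = (-826, -49, -75).
Normal n = (BH-101→BH-102) × (BH-101→BH-103) = (-29186.6, -27286.6, 339269).
So ∂z/∂E = −n_x/n_z = 0.08602790 and ∂z/∂N = −n_y/n_z = 0.08042763.
Intercept c from BH-101: 3029.8 − 46570.69 − 427000.80 = −470541.69.
At (541225, 5309511): z_contact = 46560.5 + 427031.4 − 470541.69 = 3050.1 ft.
Depth below ground = 3132 − 3050.1 = 82 ft.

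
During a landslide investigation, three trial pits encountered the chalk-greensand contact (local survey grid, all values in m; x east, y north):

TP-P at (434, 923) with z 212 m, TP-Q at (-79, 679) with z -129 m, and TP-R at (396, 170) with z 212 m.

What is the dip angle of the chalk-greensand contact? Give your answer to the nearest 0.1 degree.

34.3°

Two edge vectors: TP-P→TP-Q = (-513, -244, -341), TP-P→TP-R = (-38, -753, 0).
Normal n = (TP-P→TP-Q) × (TP-P→TP-R) = (-256773, 12958, 377017).
So ∂z/∂x = −n_x/n_z = 0.68106 and ∂z/∂y = −n_y/n_z = −0.03437.
Gradient magnitude |∇z| = √(a² + b²) = √(0.46385 + 0.00118) = 0.68193.
True dip = arctan(0.68193) = 34.3°, dipping toward W (azimuth ≈ 273°).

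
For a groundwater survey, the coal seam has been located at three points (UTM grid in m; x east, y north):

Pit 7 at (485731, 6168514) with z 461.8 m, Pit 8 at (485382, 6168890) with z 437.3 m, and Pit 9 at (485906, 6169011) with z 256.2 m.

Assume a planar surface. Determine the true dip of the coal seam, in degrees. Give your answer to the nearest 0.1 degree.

22.7°

Let the plane be z = a·x + b·y + c.
Pit 8−Pit 7: −349a + 376b = −24.5;  Pit 9−Pit 7: 175a + 497b = −205.6.
Solving gives a = −0.27222, b = −0.31783.
Gradient magnitude |∇z| = √(a² + b²) = √(0.07410 + 0.10102) = 0.41847.
True dip = arctan(0.41847) = 22.7°, dipping toward NE (azimuth ≈ 041°).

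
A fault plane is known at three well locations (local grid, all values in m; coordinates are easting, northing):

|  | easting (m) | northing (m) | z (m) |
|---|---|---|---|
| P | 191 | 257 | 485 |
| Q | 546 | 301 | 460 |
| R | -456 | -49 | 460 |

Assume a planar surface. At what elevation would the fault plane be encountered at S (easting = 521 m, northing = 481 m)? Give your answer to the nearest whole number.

519 m

Let the plane be z = a·easting + b·northing + c.
Q−P: 355a + 44b = −25;  R−P: −647a − 306b = −25.
Solving gives a = −0.10915, b = 0.31249.
Then c = 485 − a·191 − b·257 = 425.54.
At (521, 481): z = −56.9 + 150.3 + 425.54 = 519.0 m.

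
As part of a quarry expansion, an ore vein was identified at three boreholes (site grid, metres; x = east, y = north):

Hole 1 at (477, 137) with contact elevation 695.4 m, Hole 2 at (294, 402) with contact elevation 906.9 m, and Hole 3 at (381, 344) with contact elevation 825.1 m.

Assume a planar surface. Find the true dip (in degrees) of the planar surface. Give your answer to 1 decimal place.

Let the plane be z = a·x + b·y + c.
Hole 2−Hole 1: −183a + 265b = 211.5;  Hole 3−Hole 1: −96a + 207b = 129.7.
Solving gives a = −0.75637, b = 0.27579.
Gradient magnitude |∇z| = √(a² + b²) = √(0.57210 + 0.07606) = 0.80508.
True dip = arctan(0.80508) = 38.8°, dipping toward ESE (azimuth ≈ 110°).

38.8°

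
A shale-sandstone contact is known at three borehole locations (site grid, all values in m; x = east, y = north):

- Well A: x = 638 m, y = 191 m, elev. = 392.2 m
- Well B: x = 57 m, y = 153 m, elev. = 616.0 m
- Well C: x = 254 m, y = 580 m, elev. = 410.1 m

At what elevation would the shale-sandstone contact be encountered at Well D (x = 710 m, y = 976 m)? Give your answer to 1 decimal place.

Two edge vectors: Well A→Well B = (-581, -38, 223.8), Well A→Well C = (-384, 389, 17.9).
Normal n = (Well A→Well B) × (Well A→Well C) = (-87738.4, -75539.3, -240601).
So ∂z/∂x = −n_x/n_z = −0.36466 and ∂z/∂y = −n_y/n_z = −0.31396.
Intercept c from Well A: 392.2 + 232.66 + 59.97 = 684.82.
At (710, 976): z = −258.9 − 306.4 + 684.82 = 119.5 m.

119.5 m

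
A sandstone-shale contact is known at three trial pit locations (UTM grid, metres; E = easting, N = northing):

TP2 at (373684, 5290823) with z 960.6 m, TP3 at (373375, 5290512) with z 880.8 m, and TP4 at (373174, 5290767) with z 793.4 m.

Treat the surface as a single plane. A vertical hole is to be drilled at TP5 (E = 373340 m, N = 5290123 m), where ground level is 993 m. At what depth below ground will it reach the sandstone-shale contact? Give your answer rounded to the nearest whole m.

Let the plane be z = a·E + b·N + c.
TP3−TP2: −309a − 311b = −79.8;  TP4−TP2: −510a − 56b = −167.2.
Solving gives a = 0.33636505, b = −0.07761029.
Then c = 960.6 − a·373684 − b·5290823 = 285888.68.
At (373340, 5290123): z_contact = 125578.5 − 410568.0 + 285888.68 = 899.2 m.
Depth below ground = 993 − 899.2 = 94 m.

94 m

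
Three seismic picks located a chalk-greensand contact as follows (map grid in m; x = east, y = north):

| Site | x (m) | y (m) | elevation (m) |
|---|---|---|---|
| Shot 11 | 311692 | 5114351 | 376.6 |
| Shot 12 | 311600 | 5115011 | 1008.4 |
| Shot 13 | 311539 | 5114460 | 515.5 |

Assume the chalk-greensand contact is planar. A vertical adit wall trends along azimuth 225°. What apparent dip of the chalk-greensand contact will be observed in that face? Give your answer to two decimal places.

25.40°

Two edge vectors: Shot 11→Shot 12 = (-92, 660, 631.8), Shot 11→Shot 13 = (-153, 109, 138.9).
Normal n = (Shot 11→Shot 12) × (Shot 11→Shot 13) = (22807.8, -83886.6, 90952).
So ∂z/∂x = −n_x/n_z = −0.25077 and ∂z/∂y = −n_y/n_z = 0.92232.
Unit vector along 225° is (sin 225°, cos 225°) = (-0.7071, -0.7071).
Slope in that direction = a·(-0.7071) + b·(-0.7071) = −0.47486.
Apparent dip = arctan|0.47486| = 25.40° (true dip is 43.7°, so apparent ≤ true as expected).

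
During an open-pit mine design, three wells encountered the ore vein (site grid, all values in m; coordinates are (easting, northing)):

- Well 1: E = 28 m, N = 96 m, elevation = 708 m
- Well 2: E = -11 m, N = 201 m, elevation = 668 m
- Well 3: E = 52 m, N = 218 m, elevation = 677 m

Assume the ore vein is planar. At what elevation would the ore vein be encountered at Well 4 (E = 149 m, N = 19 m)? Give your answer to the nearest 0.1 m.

758.0 m

Let the plane be z = a·E + b·N + c.
Well 2−Well 1: −39a + 105b = −40;  Well 3−Well 1: 24a + 122b = −31.
Solving gives a = 0.22328, b = −0.29802.
Then c = 708 − a·28 − b·96 = 730.36.
At (149, 19): z = 33.3 − 5.7 + 730.36 = 758.0 m.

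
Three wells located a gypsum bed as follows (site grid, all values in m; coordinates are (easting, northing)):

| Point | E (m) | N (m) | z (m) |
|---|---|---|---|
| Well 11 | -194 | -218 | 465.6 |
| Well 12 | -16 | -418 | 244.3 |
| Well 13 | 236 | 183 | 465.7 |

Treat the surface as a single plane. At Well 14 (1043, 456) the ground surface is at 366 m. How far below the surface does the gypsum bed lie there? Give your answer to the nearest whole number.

Two edge vectors: Well 11→Well 12 = (178, -200, -221.3), Well 11→Well 13 = (430, 401, 0.1).
Normal n = (Well 11→Well 12) × (Well 11→Well 13) = (88721.3, -95176.8, 157378).
So ∂z/∂E = −n_x/n_z = −0.56375 and ∂z/∂N = −n_y/n_z = 0.60477.
Intercept c from Well 11: 465.6 − 109.37 + 131.84 = 488.07.
At (1043, 456): z_contact = −588.0 + 275.8 + 488.07 = 175.9 m.
Depth below ground = 366 − 175.9 = 190 m.

190 m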